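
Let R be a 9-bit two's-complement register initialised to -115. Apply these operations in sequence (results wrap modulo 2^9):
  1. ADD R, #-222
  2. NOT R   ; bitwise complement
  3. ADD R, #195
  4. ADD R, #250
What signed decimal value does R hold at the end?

Start: R = -115 = 110001101.
R = -115 + (-222) = -337; wraps to 175 = 010101111
R = NOT 010101111 = 101010000 = -176
R = -176 + 195 = 19 = 000010011
R = 19 + 250 = 269; wraps to -243 = 100001101

-243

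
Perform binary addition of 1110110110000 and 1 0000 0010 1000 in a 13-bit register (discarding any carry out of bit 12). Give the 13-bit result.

  1110110110000
+ 1000000101000
= 0110111011000  (discard carry-out 1)

0110111011000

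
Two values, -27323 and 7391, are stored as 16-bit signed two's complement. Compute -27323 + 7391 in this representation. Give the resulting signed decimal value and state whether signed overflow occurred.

-27323 → 1001010101000101
7391 → 0001110011011111
  1001010101000101
+ 0001110011011111
= 1011001000100100
Result 1011001000100100: MSB = 1 → 45604 − 65536 = -19932.
Addends have opposite signs, so signed overflow cannot occur.

-19932; no overflow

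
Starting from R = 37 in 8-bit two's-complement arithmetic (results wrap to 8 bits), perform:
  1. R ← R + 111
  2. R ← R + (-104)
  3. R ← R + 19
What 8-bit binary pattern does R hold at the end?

00111111

Start: R = 37 = 00100101.
R = 37 + 111 = 148; wraps to -108 = 10010100
R = -108 + (-104) = -212; wraps to 44 = 00101100
R = 44 + 19 = 63 = 00111111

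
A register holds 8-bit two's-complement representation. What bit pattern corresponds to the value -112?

10010000

|-112| = 112 = 01110000 in 8 bits.
Invert the bits: 10001111. Add 1: 10010000.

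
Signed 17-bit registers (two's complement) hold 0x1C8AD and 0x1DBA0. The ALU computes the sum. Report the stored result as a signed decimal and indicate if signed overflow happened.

0x1C8AD = 11100100010101101 = -14163 (signed)
0x1DBA0 = 11101101110100000 = -9312 (signed)
  11100100010101101
+ 11101101110100000
= 11010010001001101  (discard carry-out 1)
Result 11010010001001101: MSB = 1 → 107597 − 131072 = -23475.
Both addends are negative and so is the stored result: no signed overflow.

-23475; no overflow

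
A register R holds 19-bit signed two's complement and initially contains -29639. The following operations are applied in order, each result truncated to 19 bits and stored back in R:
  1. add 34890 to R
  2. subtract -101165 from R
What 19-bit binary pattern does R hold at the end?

0011001111110110000

Start: R = -29639 = 1111000110000111001.
R = -29639 + 34890 = 5251 = 0000001010010000011
R = 5251 − (-101165) = 106416 = 0011001111110110000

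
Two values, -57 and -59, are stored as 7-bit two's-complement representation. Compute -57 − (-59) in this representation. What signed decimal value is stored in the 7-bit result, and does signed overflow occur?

2; no overflow

-57 → 1000111
-59 → 1000101
Subtract via negate-and-add: invert 1000101 + 1 = 0111011 (i.e. 59).
  1000111
+ 0111011
= 0000010  (discard carry-out 1)
Result 0000010: MSB = 0 → value 2.
Addends (after negating the subtrahend) have opposite signs, so signed overflow cannot occur.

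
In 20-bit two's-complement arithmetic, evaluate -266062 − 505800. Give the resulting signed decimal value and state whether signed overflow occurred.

276714; overflow

-266062 → 10111111000010110010
505800 → 01111011011111001000
Subtract via negate-and-add: invert 01111011011111001000 + 1 = 10000100100000111000 (i.e. -505800).
  10111111000010110010
+ 10000100100000111000
= 01000011100011101010  (discard carry-out 1)
Result 01000011100011101010: MSB = 0 → value 276714.
Both addends (after negating the subtrahend) are negative but the stored result is non-negative: signed overflow. The true value -266062 − 505800 = -771862 lies outside [-524288, 524287].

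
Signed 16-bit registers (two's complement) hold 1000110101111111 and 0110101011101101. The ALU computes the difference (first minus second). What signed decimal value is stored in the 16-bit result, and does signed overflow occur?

8850; overflow

1000110101111111 = -29313 (signed)
0110101011101101 = 27373 (signed)
Subtract via negate-and-add: invert 0110101011101101 + 1 = 1001010100010011 (i.e. -27373).
  1000110101111111
+ 1001010100010011
= 0010001010010010  (discard carry-out 1)
Result 0010001010010010: MSB = 0 → value 8850.
Both addends (after negating the subtrahend) are negative but the stored result is non-negative: signed overflow. The true value -29313 − 27373 = -56686 lies outside [-32768, 32767].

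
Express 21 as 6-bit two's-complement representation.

010101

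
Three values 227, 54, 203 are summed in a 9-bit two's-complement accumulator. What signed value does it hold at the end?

-28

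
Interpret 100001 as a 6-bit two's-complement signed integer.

-31

MSB is 1, so the value is negative.
Unsigned reading: 33. Subtract 2^6 = 64: 33 − 64 = -31.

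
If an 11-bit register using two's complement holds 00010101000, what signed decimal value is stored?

168

MSB is 0, so the value is non-negative: 00010101000 = 168.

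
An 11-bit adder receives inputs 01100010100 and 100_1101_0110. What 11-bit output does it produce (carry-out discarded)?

  01100010100
+ 10011010110
= 11111101010

11111101010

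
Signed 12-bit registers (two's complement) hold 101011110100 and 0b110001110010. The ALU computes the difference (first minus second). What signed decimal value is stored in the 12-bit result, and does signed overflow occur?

101011110100 = -1292 (signed)
0b110001110010 → 110001110010 = -910 (signed)
Subtract via negate-and-add: invert 110001110010 + 1 = 001110001110 (i.e. 910).
  101011110100
+ 001110001110
= 111010000010
Result 111010000010: MSB = 1 → 3714 − 4096 = -382.
Addends (after negating the subtrahend) have opposite signs, so signed overflow cannot occur.

-382; no overflow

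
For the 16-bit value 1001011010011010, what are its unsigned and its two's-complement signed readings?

unsigned = 38554, signed = -26982

Unsigned: 1001011010011010 = 38554.
Signed: MSB=1 → 38554 − 65536 = -26982.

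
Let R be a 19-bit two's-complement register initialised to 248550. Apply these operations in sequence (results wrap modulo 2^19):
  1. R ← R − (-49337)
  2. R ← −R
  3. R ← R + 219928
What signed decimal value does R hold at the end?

-77959

Start: R = 248550 = 0111100101011100110.
R = 248550 − (-49337) = 297887; wraps to -226401 = 1001000101110011111
R = −(-226401) = 226401 = 0110111010001100001
R = 226401 + 219928 = 446329; wraps to -77959 = 1101100111101111001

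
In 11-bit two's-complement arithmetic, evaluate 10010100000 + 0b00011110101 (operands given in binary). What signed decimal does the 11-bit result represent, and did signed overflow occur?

-619; no overflow

10010100000 = -864 (signed)
0b00011110101 → 00011110101 = 245 (signed)
  10010100000
+ 00011110101
= 10110010101
Result 10110010101: MSB = 1 → 1429 − 2048 = -619.
Addends have opposite signs, so signed overflow cannot occur.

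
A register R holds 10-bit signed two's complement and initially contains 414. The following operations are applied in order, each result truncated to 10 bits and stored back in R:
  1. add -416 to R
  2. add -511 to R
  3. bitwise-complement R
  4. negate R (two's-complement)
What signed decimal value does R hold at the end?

Start: R = 414 = 0110011110.
R = 414 + (-416) = -2 = 1111111110
R = -2 + (-511) = -513; wraps to 511 = 0111111111
R = NOT 0111111111 = 1000000000 = -512
R = −(-512) = 512; wraps to -512 = 1000000000

-512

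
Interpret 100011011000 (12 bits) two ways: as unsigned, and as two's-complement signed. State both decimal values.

unsigned = 2264, signed = -1832

Unsigned: 100011011000 = 2264.
Signed: MSB=1 → 2264 − 4096 = -1832.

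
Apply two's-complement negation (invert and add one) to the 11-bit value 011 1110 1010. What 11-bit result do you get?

10000010110

Invert: 10000010101. Add 1: 10000010110.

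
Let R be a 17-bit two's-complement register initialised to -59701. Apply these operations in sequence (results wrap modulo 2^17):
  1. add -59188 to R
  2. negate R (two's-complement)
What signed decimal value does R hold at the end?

Start: R = -59701 = 10001011011001011.
R = -59701 + (-59188) = -118889; wraps to 12183 = 00010111110010111
R = −(12183) = -12183 = 11101000001101001

-12183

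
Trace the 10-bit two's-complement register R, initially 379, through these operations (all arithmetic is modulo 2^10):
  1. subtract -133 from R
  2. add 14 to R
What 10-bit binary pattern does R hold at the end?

1000001110

Start: R = 379 = 0101111011.
R = 379 − (-133) = 512; wraps to -512 = 1000000000
R = -512 + 14 = -498 = 1000001110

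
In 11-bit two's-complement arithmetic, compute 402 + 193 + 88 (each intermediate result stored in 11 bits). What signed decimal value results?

402 + 193 = 595 (01001010011)
595 + 88 = 683 (01010101011)

683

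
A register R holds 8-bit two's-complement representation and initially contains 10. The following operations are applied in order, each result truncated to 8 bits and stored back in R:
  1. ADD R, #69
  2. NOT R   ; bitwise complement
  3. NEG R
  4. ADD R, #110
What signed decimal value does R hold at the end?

-66

Start: R = 10 = 00001010.
R = 10 + 69 = 79 = 01001111
R = NOT 01001111 = 10110000 = -80
R = −(-80) = 80 = 01010000
R = 80 + 110 = 190; wraps to -66 = 10111110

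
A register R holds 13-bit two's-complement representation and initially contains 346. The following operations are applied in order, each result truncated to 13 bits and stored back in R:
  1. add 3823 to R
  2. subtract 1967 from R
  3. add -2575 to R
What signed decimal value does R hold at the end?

-373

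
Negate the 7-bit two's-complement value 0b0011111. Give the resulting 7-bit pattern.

1100001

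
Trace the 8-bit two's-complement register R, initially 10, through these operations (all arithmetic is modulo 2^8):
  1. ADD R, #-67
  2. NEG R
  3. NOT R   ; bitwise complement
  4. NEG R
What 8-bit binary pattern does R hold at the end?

Start: R = 10 = 00001010.
R = 10 + (-67) = -57 = 11000111
R = −(-57) = 57 = 00111001
R = NOT 00111001 = 11000110 = -58
R = −(-58) = 58 = 00111010

00111010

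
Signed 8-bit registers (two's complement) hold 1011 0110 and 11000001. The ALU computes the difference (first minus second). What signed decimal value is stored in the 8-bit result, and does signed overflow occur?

-11; no overflow

1011 0110 → 10110110 = -74 (signed)
11000001 = -63 (signed)
Subtract via negate-and-add: invert 11000001 + 1 = 00111111 (i.e. 63).
  10110110
+ 00111111
= 11110101
Result 11110101: MSB = 1 → 245 − 256 = -11.
Addends (after negating the subtrahend) have opposite signs, so signed overflow cannot occur.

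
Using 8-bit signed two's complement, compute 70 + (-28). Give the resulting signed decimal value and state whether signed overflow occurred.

70 → 01000110
-28 → 11100100
  01000110
+ 11100100
= 00101010  (discard carry-out 1)
Result 00101010: MSB = 0 → value 42.
Addends have opposite signs, so signed overflow cannot occur.

42; no overflow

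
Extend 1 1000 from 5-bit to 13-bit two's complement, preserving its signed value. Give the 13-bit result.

1111111111000

MSB of 11000 is 1; replicate it into the new high bits.
11111111|11000 → 1111111111000 (still -8).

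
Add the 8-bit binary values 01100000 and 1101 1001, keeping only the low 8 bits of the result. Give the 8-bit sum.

00111001

  01100000
+ 11011001
= 00111001  (discard carry-out 1)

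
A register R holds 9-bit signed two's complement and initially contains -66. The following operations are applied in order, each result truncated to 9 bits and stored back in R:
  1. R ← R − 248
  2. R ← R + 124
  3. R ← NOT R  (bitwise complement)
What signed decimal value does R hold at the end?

Start: R = -66 = 110111110.
R = -66 − 248 = -314; wraps to 198 = 011000110
R = 198 + 124 = 322; wraps to -190 = 101000010
R = NOT 101000010 = 010111101 = 189

189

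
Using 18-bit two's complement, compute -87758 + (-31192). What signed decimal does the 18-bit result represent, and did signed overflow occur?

-118950; no overflow

-87758 → 101010100100110010
-31192 → 111000011000101000
  101010100100110010
+ 111000011000101000
= 100010111101011010  (discard carry-out 1)
Result 100010111101011010: MSB = 1 → 143194 − 262144 = -118950.
Both addends are negative and so is the stored result: no signed overflow.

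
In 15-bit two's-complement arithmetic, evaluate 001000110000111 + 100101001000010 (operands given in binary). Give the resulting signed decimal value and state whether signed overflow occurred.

-9271; no overflow

001000110000111 = 4487 (signed)
100101001000010 = -13758 (signed)
  001000110000111
+ 100101001000010
= 101101111001001
Result 101101111001001: MSB = 1 → 23497 − 32768 = -9271.
Addends have opposite signs, so signed overflow cannot occur.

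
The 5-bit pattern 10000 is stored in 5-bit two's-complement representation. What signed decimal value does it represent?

-16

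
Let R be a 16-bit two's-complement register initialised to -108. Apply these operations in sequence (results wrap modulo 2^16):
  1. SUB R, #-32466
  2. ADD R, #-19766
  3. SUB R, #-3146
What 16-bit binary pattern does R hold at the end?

0011110101111010

Start: R = -108 = 1111111110010100.
R = -108 − (-32466) = 32358 = 0111111001100110
R = 32358 + (-19766) = 12592 = 0011000100110000
R = 12592 − (-3146) = 15738 = 0011110101111010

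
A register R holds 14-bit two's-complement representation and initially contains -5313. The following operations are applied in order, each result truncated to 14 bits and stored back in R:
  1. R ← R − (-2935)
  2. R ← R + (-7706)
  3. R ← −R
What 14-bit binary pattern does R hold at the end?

10011101100100

Start: R = -5313 = 10101100111111.
R = -5313 − (-2935) = -2378 = 11011010110110
R = -2378 + (-7706) = -10084; wraps to 6300 = 01100010011100
R = −(6300) = -6300 = 10011101100100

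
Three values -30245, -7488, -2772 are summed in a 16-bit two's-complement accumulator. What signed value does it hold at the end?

25031

-30245 + (-7488) = -37733 → wraps to 27803 (0110110010011011)
27803 + (-2772) = 25031 (0110000111000111)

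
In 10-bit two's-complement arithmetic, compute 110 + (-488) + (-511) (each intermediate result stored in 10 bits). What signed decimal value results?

135

110 + (-488) = -378 (1010000110)
-378 + (-511) = -889 → wraps to 135 (0010000111)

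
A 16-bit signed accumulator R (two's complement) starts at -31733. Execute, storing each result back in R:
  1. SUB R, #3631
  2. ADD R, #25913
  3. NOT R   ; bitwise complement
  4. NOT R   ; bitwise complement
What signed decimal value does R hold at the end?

-9451

Start: R = -31733 = 1000010000001011.
R = -31733 − 3631 = -35364; wraps to 30172 = 0111010111011100
R = 30172 + 25913 = 56085; wraps to -9451 = 1101101100010101
R = NOT 1101101100010101 = 0010010011101010 = 9450
R = NOT 0010010011101010 = 1101101100010101 = -9451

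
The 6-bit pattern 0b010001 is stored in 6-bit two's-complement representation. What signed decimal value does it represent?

MSB is 0, so the value is non-negative: 010001 = 17.

17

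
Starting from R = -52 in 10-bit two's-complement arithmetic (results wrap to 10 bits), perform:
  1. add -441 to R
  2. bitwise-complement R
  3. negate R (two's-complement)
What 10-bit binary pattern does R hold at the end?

1000010100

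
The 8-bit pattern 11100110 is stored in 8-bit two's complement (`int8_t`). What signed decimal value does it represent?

-26

MSB is 1, so the value is negative.
Unsigned reading: 230. Subtract 2^8 = 256: 230 − 256 = -26.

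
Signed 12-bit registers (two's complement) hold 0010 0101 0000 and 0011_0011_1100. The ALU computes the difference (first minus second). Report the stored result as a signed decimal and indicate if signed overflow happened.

-236; no overflow

0010 0101 0000 → 001001010000 = 592 (signed)
0011_0011_1100 → 001100111100 = 828 (signed)
Subtract via negate-and-add: invert 001100111100 + 1 = 110011000100 (i.e. -828).
  001001010000
+ 110011000100
= 111100010100
Result 111100010100: MSB = 1 → 3860 − 4096 = -236.
Addends (after negating the subtrahend) have opposite signs, so signed overflow cannot occur.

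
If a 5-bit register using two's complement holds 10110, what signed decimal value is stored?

-10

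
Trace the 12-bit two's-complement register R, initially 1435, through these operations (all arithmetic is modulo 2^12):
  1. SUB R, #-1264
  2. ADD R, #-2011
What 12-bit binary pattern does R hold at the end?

Start: R = 1435 = 010110011011.
R = 1435 − (-1264) = 2699; wraps to -1397 = 101010001011
R = -1397 + (-2011) = -3408; wraps to 688 = 001010110000

001010110000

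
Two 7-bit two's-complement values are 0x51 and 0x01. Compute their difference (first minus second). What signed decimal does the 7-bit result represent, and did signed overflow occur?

-48; no overflow

0x51 = 1010001 = -47 (signed)
0x01 = 0000001 = 1 (signed)
Subtract via negate-and-add: invert 0000001 + 1 = 1111111 (i.e. -1).
  1010001
+ 1111111
= 1010000  (discard carry-out 1)
Result 1010000: MSB = 1 → 80 − 128 = -48.
Both addends (after negating the subtrahend) are negative and so is the stored result: no signed overflow.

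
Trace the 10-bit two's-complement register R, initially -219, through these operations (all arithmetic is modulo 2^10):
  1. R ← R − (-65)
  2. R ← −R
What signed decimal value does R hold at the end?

154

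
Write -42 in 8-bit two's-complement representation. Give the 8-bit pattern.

11010110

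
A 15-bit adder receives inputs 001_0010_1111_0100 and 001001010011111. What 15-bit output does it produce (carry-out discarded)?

010010110010011

  001001011110100
+ 001001010011111
= 010010110010011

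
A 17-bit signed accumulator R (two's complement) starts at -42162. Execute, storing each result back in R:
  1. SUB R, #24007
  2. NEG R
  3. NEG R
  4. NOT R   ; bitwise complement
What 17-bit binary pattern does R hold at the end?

10000001001111000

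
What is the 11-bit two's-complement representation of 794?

01100011010

794 is non-negative, so write it directly in 11 bits: 01100011010.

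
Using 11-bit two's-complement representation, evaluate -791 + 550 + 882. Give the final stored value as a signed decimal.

641

-791 + 550 = -241 (11100001111)
-241 + 882 = 641 (01010000001)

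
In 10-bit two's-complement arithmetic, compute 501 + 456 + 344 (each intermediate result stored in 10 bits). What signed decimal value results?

277

501 + 456 = 957 → wraps to -67 (1110111101)
-67 + 344 = 277 (0100010101)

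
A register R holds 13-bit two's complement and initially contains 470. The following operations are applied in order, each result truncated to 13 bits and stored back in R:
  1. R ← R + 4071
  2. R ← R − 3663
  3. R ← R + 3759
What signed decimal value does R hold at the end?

Start: R = 470 = 0000111010110.
R = 470 + 4071 = 4541; wraps to -3651 = 1000110111101
R = -3651 − 3663 = -7314; wraps to 878 = 0001101101110
R = 878 + 3759 = 4637; wraps to -3555 = 1001000011101

-3555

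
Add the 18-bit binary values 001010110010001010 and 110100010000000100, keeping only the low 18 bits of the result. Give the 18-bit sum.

111111000010001110

  001010110010001010
+ 110100010000000100
= 111111000010001110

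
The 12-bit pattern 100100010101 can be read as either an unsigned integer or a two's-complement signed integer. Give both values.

Unsigned: 100100010101 = 2325.
Signed: MSB=1 → 2325 − 4096 = -1771.

unsigned = 2325, signed = -1771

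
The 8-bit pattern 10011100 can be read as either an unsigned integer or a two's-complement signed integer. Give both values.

Unsigned: 10011100 = 156.
Signed: MSB=1 → 156 − 256 = -100.

unsigned = 156, signed = -100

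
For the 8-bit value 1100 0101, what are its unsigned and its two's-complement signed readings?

unsigned = 197, signed = -59

Unsigned: 11000101 = 197.
Signed: MSB=1 → 197 − 256 = -59.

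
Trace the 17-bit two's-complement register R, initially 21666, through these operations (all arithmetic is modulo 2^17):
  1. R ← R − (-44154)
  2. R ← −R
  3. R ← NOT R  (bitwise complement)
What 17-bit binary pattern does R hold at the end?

Start: R = 21666 = 00101010010100010.
R = 21666 − (-44154) = 65820; wraps to -65252 = 10000000100011100
R = −(-65252) = 65252 = 01111111011100100
R = NOT 01111111011100100 = 10000000100011011 = -65253

10000000100011011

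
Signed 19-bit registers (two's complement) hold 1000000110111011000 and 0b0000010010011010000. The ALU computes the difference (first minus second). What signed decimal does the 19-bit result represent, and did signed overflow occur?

1000000110111011000 = -258600 (signed)
0b0000010010011010000 → 0000010010011010000 = 9424 (signed)
Subtract via negate-and-add: invert 0000010010011010000 + 1 = 1111101101100110000 (i.e. -9424).
  1000000110111011000
+ 1111101101100110000
= 0111110100100001000  (discard carry-out 1)
Result 0111110100100001000: MSB = 0 → value 256264.
Both addends (after negating the subtrahend) are negative but the stored result is non-negative: signed overflow. The true value -258600 − 9424 = -268024 lies outside [-262144, 262143].

256264; overflow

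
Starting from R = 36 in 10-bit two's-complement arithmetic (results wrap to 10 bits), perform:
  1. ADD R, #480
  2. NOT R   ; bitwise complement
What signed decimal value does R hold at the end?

507

Start: R = 36 = 0000100100.
R = 36 + 480 = 516; wraps to -508 = 1000000100
R = NOT 1000000100 = 0111111011 = 507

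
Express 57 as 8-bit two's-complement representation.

57 is non-negative, so write it directly in 8 bits: 00111001.

00111001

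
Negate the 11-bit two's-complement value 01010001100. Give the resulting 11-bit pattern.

10101110100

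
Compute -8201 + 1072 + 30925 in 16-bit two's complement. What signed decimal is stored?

23796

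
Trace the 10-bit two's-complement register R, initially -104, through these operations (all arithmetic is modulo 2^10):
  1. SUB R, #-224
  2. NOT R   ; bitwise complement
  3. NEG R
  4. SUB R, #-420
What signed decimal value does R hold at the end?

-483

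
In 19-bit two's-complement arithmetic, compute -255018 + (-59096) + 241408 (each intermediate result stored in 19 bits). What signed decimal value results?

-72706

-255018 + (-59096) = -314114 → wraps to 210174 (0110011010011111110)
210174 + 241408 = 451582 → wraps to -72706 (1101110001111111110)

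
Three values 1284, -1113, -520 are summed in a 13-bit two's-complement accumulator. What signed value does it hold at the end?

-349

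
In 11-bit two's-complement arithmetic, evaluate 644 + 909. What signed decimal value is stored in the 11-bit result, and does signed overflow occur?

-495; overflow

644 → 01010000100
909 → 01110001101
  01010000100
+ 01110001101
= 11000010001
Result 11000010001: MSB = 1 → 1553 − 2048 = -495.
Both addends are non-negative but the stored result is negative: signed overflow. The true value 644 + 909 = 1553 lies outside [-1024, 1023].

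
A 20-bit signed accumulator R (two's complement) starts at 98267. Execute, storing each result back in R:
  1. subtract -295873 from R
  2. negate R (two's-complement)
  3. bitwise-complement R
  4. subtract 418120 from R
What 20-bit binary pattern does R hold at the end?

11111010001001010011

Start: R = 98267 = 00010111111111011011.
R = 98267 − (-295873) = 394140 = 01100000001110011100
R = −(394140) = -394140 = 10011111110001100100
R = NOT 10011111110001100100 = 01100000001110011011 = 394139
R = 394139 − 418120 = -23981 = 11111010001001010011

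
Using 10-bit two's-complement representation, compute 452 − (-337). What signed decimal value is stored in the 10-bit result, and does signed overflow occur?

-235; overflow

452 → 0111000100
-337 → 1010101111
Subtract via negate-and-add: invert 1010101111 + 1 = 0101010001 (i.e. 337).
  0111000100
+ 0101010001
= 1100010101
Result 1100010101: MSB = 1 → 789 − 1024 = -235.
Both addends (after negating the subtrahend) are non-negative but the stored result is negative: signed overflow. The true value 452 − (-337) = 789 lies outside [-512, 511].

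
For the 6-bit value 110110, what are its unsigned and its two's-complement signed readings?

unsigned = 54, signed = -10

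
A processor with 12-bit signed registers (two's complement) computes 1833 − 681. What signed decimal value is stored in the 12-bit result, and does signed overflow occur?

1152; no overflow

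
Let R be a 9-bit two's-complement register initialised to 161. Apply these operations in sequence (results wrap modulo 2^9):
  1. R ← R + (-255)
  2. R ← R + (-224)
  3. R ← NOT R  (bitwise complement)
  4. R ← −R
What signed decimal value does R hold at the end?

Start: R = 161 = 010100001.
R = 161 + (-255) = -94 = 110100010
R = -94 + (-224) = -318; wraps to 194 = 011000010
R = NOT 011000010 = 100111101 = -195
R = −(-195) = 195 = 011000011

195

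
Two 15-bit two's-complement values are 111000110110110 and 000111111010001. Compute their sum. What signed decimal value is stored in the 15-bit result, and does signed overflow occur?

111000110110110 = -3658 (signed)
000111111010001 = 4049 (signed)
  111000110110110
+ 000111111010001
= 000000110000111  (discard carry-out 1)
Result 000000110000111: MSB = 0 → value 391.
Addends have opposite signs, so signed overflow cannot occur.

391; no overflow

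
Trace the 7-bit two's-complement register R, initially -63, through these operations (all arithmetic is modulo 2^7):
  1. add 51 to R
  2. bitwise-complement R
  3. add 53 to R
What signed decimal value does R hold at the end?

-64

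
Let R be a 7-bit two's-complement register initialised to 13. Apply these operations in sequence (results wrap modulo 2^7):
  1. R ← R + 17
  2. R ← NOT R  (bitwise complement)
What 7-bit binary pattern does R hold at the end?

1100001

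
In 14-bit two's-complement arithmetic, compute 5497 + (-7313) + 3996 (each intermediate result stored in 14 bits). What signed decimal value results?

2180

5497 + (-7313) = -1816 (11100011101000)
-1816 + 3996 = 2180 (00100010000100)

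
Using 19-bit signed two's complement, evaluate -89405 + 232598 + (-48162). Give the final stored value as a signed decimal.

-89405 + 232598 = 143193 (0100010111101011001)
143193 + (-48162) = 95031 (0010111001100110111)

95031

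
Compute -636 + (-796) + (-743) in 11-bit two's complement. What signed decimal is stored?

-127

-636 + (-796) = -1432 → wraps to 616 (01001101000)
616 + (-743) = -127 (11110000001)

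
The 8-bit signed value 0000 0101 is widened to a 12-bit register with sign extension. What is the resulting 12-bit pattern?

000000000101

MSB of 00000101 is 0; replicate it into the new high bits.
0000|00000101 → 000000000101 (still 5).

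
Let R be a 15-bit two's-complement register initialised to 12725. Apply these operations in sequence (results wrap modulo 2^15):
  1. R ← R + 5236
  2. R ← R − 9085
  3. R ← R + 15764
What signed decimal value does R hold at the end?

Start: R = 12725 = 011000110110101.
R = 12725 + 5236 = 17961; wraps to -14807 = 100011000101001
R = -14807 − 9085 = -23892; wraps to 8876 = 010001010101100
R = 8876 + 15764 = 24640; wraps to -8128 = 110000001000000

-8128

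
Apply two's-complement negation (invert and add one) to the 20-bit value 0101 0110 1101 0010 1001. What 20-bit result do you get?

10101001001011010111

Invert: 10101001001011010110. Add 1: 10101001001011010111.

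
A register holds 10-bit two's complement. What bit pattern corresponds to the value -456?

1000111000

|-456| = 456 = 0111001000 in 10 bits.
Invert the bits: 1000110111. Add 1: 1000111000.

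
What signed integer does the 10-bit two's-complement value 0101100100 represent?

356

MSB is 0, so the value is non-negative: 0101100100 = 356.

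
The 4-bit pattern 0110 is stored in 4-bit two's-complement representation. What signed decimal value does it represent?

6

MSB is 0, so the value is non-negative: 0110 = 6.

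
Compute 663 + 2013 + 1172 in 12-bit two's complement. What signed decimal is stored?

663 + 2013 = 2676 → wraps to -1420 (101001110100)
-1420 + 1172 = -248 (111100001000)

-248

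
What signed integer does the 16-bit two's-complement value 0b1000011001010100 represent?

MSB is 1, so the value is negative.
Unsigned reading: 34388. Subtract 2^16 = 65536: 34388 − 65536 = -31148.

-31148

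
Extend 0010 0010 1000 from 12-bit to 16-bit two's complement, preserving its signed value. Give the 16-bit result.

0000001000101000

MSB of 001000101000 is 0; replicate it into the new high bits.
0000|001000101000 → 0000001000101000 (still 552).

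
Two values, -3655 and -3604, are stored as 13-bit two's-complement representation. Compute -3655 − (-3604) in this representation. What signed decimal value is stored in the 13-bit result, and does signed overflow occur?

-51; no overflow

-3655 → 1000110111001
-3604 → 1000111101100
Subtract via negate-and-add: invert 1000111101100 + 1 = 0111000010100 (i.e. 3604).
  1000110111001
+ 0111000010100
= 1111111001101
Result 1111111001101: MSB = 1 → 8141 − 8192 = -51.
Addends (after negating the subtrahend) have opposite signs, so signed overflow cannot occur.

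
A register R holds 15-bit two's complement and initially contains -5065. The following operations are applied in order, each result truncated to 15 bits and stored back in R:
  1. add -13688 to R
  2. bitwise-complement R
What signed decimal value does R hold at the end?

-14016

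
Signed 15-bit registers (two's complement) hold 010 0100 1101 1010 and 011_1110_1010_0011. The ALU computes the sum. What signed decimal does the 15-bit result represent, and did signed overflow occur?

010 0100 1101 1010 → 010010011011010 = 9434 (signed)
011_1110_1010_0011 → 011111010100011 = 16035 (signed)
  010010011011010
+ 011111010100011
= 110001101111101
Result 110001101111101: MSB = 1 → 25469 − 32768 = -7299.
Both addends are non-negative but the stored result is negative: signed overflow. The true value 9434 + 16035 = 25469 lies outside [-16384, 16383].

-7299; overflow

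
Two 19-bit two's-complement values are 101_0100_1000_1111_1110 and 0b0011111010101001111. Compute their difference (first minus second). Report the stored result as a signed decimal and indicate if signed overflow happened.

218031; overflow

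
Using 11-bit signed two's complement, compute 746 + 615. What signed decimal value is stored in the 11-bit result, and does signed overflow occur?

-687; overflow

746 → 01011101010
615 → 01001100111
  01011101010
+ 01001100111
= 10101010001
Result 10101010001: MSB = 1 → 1361 − 2048 = -687.
Both addends are non-negative but the stored result is negative: signed overflow. The true value 746 + 615 = 1361 lies outside [-1024, 1023].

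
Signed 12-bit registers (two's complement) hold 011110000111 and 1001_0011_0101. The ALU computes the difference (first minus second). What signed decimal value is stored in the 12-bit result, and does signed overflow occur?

011110000111 = 1927 (signed)
1001_0011_0101 → 100100110101 = -1739 (signed)
Subtract via negate-and-add: invert 100100110101 + 1 = 011011001011 (i.e. 1739).
  011110000111
+ 011011001011
= 111001010010
Result 111001010010: MSB = 1 → 3666 − 4096 = -430.
Both addends (after negating the subtrahend) are non-negative but the stored result is negative: signed overflow. The true value 1927 − (-1739) = 3666 lies outside [-2048, 2047].

-430; overflow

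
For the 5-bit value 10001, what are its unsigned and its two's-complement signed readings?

Unsigned: 10001 = 17.
Signed: MSB=1 → 17 − 32 = -15.

unsigned = 17, signed = -15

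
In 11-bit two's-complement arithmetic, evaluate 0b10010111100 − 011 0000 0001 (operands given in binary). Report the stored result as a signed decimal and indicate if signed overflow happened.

443; overflow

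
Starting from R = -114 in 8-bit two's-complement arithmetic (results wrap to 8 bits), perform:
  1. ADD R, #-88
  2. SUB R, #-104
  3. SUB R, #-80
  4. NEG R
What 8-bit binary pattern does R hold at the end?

00010010

Start: R = -114 = 10001110.
R = -114 + (-88) = -202; wraps to 54 = 00110110
R = 54 − (-104) = 158; wraps to -98 = 10011110
R = -98 − (-80) = -18 = 11101110
R = −(-18) = 18 = 00010010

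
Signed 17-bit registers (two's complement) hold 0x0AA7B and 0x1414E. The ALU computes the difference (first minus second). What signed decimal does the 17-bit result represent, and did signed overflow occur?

0x0AA7B = 01010101001111011 = 43643 (signed)
0x1414E = 10100000101001110 = -48818 (signed)
Subtract via negate-and-add: invert 10100000101001110 + 1 = 01011111010110010 (i.e. 48818).
  01010101001111011
+ 01011111010110010
= 10110100100101101
Result 10110100100101101: MSB = 1 → 92461 − 131072 = -38611.
Both addends (after negating the subtrahend) are non-negative but the stored result is negative: signed overflow. The true value 43643 − (-48818) = 92461 lies outside [-65536, 65535].

-38611; overflow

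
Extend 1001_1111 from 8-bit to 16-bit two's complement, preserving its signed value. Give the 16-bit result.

MSB of 10011111 is 1; replicate it into the new high bits.
11111111|10011111 → 1111111110011111 (still -97).

1111111110011111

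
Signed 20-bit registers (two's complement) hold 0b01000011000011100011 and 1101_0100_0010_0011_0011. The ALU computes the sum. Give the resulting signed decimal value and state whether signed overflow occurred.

94998; no overflow

0b01000011000011100011 → 01000011000011100011 = 274659 (signed)
1101_0100_0010_0011_0011 → 11010100001000110011 = -179661 (signed)
  01000011000011100011
+ 11010100001000110011
= 00010111001100010110  (discard carry-out 1)
Result 00010111001100010110: MSB = 0 → value 94998.
Addends have opposite signs, so signed overflow cannot occur.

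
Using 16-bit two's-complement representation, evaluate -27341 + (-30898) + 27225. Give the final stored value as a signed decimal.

-31014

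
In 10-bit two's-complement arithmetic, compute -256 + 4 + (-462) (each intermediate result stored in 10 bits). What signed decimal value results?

310

-256 + 4 = -252 (1100000100)
-252 + (-462) = -714 → wraps to 310 (0100110110)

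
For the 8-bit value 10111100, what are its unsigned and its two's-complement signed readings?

unsigned = 188, signed = -68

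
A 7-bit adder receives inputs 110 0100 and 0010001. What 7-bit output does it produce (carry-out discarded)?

1110101

  1100100
+ 0010001
= 1110101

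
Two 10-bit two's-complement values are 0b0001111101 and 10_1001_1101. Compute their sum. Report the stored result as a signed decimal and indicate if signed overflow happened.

-230; no overflow

0b0001111101 → 0001111101 = 125 (signed)
10_1001_1101 → 1010011101 = -355 (signed)
  0001111101
+ 1010011101
= 1100011010
Result 1100011010: MSB = 1 → 794 − 1024 = -230.
Addends have opposite signs, so signed overflow cannot occur.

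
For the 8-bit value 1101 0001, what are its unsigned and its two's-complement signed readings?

unsigned = 209, signed = -47

Unsigned: 11010001 = 209.
Signed: MSB=1 → 209 − 256 = -47.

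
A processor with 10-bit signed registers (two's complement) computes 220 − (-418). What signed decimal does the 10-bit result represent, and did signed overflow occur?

-386; overflow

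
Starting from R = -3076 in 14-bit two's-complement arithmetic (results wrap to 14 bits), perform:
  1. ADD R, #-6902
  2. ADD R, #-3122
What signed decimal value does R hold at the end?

3284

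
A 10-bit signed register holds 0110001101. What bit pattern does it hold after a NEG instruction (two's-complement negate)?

Invert: 1001110010. Add 1: 1001110011.
Check: 0110001101 = 397, 1001110011 = -397.

1001110011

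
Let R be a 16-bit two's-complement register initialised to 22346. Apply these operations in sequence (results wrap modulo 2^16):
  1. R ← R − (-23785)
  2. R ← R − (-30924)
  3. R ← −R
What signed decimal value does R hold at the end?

Start: R = 22346 = 0101011101001010.
R = 22346 − (-23785) = 46131; wraps to -19405 = 1011010000110011
R = -19405 − (-30924) = 11519 = 0010110011111111
R = −(11519) = -11519 = 1101001100000001

-11519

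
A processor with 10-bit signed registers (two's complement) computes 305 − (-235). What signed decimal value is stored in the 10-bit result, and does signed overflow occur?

-484; overflow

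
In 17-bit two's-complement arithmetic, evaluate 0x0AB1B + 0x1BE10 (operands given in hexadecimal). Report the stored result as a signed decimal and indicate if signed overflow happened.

26923; no overflow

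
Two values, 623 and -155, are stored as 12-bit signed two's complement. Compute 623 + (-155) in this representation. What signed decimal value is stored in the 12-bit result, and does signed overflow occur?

468; no overflow

623 → 001001101111
-155 → 111101100101
  001001101111
+ 111101100101
= 000111010100  (discard carry-out 1)
Result 000111010100: MSB = 0 → value 468.
Addends have opposite signs, so signed overflow cannot occur.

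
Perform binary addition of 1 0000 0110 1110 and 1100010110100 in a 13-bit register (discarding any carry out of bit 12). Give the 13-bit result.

  1000001101110
+ 1100010110100
= 0100100100010  (discard carry-out 1)

0100100100010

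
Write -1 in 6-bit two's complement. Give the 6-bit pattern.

|-1| = 1 = 000001 in 6 bits.
Invert the bits: 111110. Add 1: 111111.
Check: 111111 reads as 63 − 64 = -1.

111111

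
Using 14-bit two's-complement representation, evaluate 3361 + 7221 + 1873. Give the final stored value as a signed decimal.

-3929

3361 + 7221 = 10582 → wraps to -5802 (10100101010110)
-5802 + 1873 = -3929 (11000010100111)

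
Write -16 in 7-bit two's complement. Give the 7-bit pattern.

1110000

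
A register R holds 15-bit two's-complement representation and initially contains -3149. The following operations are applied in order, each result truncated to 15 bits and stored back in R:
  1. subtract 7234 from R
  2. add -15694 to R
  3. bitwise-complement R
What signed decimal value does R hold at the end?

Start: R = -3149 = 111001110110011.
R = -3149 − 7234 = -10383 = 101011101110001
R = -10383 + (-15694) = -26077; wraps to 6691 = 001101000100011
R = NOT 001101000100011 = 110010111011100 = -6692

-6692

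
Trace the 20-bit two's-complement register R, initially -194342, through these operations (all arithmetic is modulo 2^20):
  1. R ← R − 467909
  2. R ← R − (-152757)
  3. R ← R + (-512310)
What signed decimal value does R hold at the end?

Start: R = -194342 = 11010000100011011010.
R = -194342 − 467909 = -662251; wraps to 386325 = 01011110010100010101
R = 386325 − (-152757) = 539082; wraps to -509494 = 10000011100111001010
R = -509494 + (-512310) = -1021804; wraps to 26772 = 00000110100010010100

26772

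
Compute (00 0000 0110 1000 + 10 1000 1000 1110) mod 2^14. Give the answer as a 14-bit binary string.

  00000001101000
+ 10100010001110
= 10100011110110

10100011110110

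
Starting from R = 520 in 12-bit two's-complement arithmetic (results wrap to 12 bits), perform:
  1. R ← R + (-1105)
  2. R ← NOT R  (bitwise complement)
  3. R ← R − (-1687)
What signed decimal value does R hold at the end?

-1825

Start: R = 520 = 001000001000.
R = 520 + (-1105) = -585 = 110110110111
R = NOT 110110110111 = 001001001000 = 584
R = 584 − (-1687) = 2271; wraps to -1825 = 100011011111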